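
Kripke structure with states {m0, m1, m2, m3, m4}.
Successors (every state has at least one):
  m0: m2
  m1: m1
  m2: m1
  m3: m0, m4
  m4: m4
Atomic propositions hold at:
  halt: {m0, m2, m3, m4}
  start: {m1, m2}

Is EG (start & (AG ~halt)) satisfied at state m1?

Sat(~halt) = {m1}
AG ~halt: greatest fixpoint, start Z0 = {m1}, keep only states in Sat with every successor in Z. Already a fixed point.
Sat(AG ~halt) = {m1}
Sat(start & (AG ~halt)) = {m1}
EG (start & (AG ~halt)): greatest fixpoint, start Z0 = {m1}, keep only states in Sat with some successor in Z. Already a fixed point.
Sat(EG (start & (AG ~halt))) = {m1}
m1 ∈ Sat(EG (start & (AG ~halt))) = {m1}, so the formula holds at m1.

Yes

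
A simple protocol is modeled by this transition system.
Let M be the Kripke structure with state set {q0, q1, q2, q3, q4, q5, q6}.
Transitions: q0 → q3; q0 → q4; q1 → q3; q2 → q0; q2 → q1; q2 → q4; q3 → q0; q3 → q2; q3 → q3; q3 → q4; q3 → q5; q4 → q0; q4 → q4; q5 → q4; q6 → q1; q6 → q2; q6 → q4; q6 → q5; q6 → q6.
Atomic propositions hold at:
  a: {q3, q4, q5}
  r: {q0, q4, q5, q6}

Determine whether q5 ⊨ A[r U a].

Yes

A[r U a]: least fixpoint, start Z0 = Sat(a) = {q3, q4, q5}, add states in Sat(r) with every successor in Z. Z1 = {q0, q3, q4, q5}; fixed.
Sat(A[r U a]) = {q0, q3, q4, q5}
q5 ∈ Sat(A[r U a]) = {q0, q3, q4, q5}, so the formula holds at q5.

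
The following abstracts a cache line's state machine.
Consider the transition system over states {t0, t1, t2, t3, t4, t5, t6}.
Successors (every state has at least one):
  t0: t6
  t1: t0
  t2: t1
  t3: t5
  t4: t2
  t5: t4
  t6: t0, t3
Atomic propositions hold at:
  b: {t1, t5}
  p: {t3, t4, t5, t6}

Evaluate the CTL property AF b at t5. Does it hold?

AF b: least fixpoint, start Z0 = {t1, t5}, add states with every successor in Z. Z1 = {t1, t2, t3, t5}; Z2 = {t1, t2, t3, t4, t5}; fixed.
Sat(AF b) = {t1, t2, t3, t4, t5}
t5 ∈ Sat(AF b) = {t1, t2, t3, t4, t5}, so the formula holds at t5.

Yes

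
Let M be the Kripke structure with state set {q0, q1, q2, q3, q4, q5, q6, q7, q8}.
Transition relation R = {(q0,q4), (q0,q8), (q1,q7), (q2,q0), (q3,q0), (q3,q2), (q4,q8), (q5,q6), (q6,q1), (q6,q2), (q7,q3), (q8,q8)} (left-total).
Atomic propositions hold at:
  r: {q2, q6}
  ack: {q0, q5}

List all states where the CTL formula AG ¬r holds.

Sat(¬r) = {q0, q1, q3, q4, q5, q7, q8}
AG ¬r: greatest fixpoint, start Z0 = {q0, q1, q3, q4, q5, q7, q8}, keep only states in Sat with every successor in Z. Z1 = {q0, q1, q4, q7, q8}; Z2 = {q0, q1, q4, q8}; Z3 = {q0, q4, q8}; fixed.
Sat(AG ¬r) = {q0, q4, q8}

{q0, q4, q8}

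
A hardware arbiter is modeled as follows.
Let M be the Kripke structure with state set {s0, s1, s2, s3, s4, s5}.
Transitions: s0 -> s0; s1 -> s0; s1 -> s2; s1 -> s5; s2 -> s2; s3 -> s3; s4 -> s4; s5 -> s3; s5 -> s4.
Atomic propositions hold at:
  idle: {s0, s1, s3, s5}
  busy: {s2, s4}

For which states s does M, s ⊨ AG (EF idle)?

EF idle: least fixpoint, start Z0 = {s0, s1, s3, s5}, add states with some successor in Z. Already a fixed point.
Sat(EF idle) = {s0, s1, s3, s5}
AG (EF idle): greatest fixpoint, start Z0 = {s0, s1, s3, s5}, keep only states in Sat with every successor in Z. Z1 = {s0, s3}; fixed.
Sat(AG (EF idle)) = {s0, s3}

{s0, s3}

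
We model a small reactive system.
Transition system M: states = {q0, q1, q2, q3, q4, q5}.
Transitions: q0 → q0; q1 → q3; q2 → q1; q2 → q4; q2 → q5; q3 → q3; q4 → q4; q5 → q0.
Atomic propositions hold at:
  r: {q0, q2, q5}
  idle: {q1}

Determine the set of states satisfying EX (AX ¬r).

{q1, q2, q3, q4}

Sat(¬r) = {q1, q3, q4}
Sat(AX ¬r) = {s : every successor in {q1, q3, q4}} = {q1, q3, q4}
Sat(EX (AX ¬r)) = {s : some successor in {q1, q3, q4}} = {q1, q2, q3, q4}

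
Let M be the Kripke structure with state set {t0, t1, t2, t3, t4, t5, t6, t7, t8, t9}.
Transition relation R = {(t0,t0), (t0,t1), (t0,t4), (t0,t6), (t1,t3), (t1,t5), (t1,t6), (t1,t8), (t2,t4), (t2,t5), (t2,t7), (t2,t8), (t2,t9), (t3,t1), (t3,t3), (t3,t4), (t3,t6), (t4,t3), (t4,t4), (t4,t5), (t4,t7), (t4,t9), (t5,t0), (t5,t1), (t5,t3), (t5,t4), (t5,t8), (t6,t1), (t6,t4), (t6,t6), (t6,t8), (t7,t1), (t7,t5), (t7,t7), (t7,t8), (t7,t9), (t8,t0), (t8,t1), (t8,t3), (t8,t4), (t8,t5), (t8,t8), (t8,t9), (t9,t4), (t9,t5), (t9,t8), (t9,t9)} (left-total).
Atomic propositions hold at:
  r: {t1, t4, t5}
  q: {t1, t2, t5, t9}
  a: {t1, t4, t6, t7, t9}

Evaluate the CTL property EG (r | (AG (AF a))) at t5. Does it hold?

Yes

AF a: least fixpoint, start Z0 = {t1, t4, t6, t7, t9}, add states with every successor in Z. Already a fixed point.
Sat(AF a) = {t1, t4, t6, t7, t9}
AG (AF a): greatest fixpoint, start Z0 = {t1, t4, t6, t7, t9}, keep only states in Sat with every successor in Z. Z1 = ∅; fixed.
Sat(AG (AF a)) = ∅
Sat(r | (AG (AF a))) = {t1, t4, t5}
EG (r | (AG (AF a))): greatest fixpoint, start Z0 = {t1, t4, t5}, keep only states in Sat with some successor in Z. Already a fixed point.
Sat(EG (r | (AG (AF a)))) = {t1, t4, t5}
t5 ∈ Sat(EG (r | (AG (AF a)))) = {t1, t4, t5}, so the formula holds at t5.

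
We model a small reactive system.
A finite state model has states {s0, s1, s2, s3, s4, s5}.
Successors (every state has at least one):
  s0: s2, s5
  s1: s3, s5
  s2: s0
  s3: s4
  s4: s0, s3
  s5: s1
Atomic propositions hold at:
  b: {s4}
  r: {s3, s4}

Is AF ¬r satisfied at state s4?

Sat(¬r) = {s0, s1, s2, s5}
AF ¬r: least fixpoint, start Z0 = {s0, s1, s2, s5}, add states with every successor in Z. Already a fixed point.
Sat(AF ¬r) = {s0, s1, s2, s5}
s4 ∉ Sat(AF ¬r) = {s0, s1, s2, s5}, so the formula does not hold at s4.

No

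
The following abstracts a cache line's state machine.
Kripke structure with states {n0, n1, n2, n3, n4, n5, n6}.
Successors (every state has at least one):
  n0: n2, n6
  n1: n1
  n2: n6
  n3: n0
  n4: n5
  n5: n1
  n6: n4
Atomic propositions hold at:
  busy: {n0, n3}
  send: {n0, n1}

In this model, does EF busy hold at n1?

No

EF busy: least fixpoint, start Z0 = {n0, n3}, add states with some successor in Z. Already a fixed point.
Sat(EF busy) = {n0, n3}
n1 ∉ Sat(EF busy) = {n0, n3}, so the formula does not hold at n1.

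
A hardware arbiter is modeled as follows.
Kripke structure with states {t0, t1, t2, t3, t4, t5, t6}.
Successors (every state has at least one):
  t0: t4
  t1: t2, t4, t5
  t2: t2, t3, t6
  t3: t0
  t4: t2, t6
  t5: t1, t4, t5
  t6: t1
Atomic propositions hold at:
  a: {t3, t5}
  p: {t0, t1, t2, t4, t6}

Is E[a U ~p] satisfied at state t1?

No

Sat(~p) = {t3, t5}
E[a U ~p]: least fixpoint, start Z0 = Sat(~p) = {t3, t5}, add states in Sat(a) with some successor in Z. Already a fixed point.
Sat(E[a U ~p]) = {t3, t5}
t1 ∉ Sat(E[a U ~p]) = {t3, t5}, so the formula does not hold at t1.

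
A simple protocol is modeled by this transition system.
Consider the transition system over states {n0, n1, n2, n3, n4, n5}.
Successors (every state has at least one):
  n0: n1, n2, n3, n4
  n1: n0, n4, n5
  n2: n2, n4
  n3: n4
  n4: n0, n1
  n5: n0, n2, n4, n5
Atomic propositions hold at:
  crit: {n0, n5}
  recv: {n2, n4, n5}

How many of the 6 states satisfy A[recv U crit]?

2

A[recv U crit]: least fixpoint, start Z0 = Sat(crit) = {n0, n5}, add states in Sat(recv) with every successor in Z. Already a fixed point.
Sat(A[recv U crit]) = {n0, n5}
|Sat(A[recv U crit])| = |{n0, n5}| = 2.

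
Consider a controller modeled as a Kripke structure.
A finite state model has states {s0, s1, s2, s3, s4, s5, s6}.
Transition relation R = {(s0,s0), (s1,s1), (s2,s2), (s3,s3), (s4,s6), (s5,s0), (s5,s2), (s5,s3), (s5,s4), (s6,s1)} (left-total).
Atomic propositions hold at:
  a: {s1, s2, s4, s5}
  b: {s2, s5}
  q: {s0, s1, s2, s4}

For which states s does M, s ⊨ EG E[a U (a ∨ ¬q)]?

Sat(¬q) = {s3, s5, s6}
Sat(a ∨ ¬q) = {s1, s2, s3, s4, s5, s6}
E[a U (a ∨ ¬q)]: least fixpoint, start Z0 = Sat((a ∨ ¬q)) = {s1, s2, s3, s4, s5, s6}, add states in Sat(a) with some successor in Z. Already a fixed point.
Sat(E[a U (a ∨ ¬q)]) = {s1, s2, s3, s4, s5, s6}
EG E[a U (a ∨ ¬q)]: greatest fixpoint, start Z0 = {s1, s2, s3, s4, s5, s6}, keep only states in Sat with some successor in Z. Already a fixed point.
Sat(EG E[a U (a ∨ ¬q)]) = {s1, s2, s3, s4, s5, s6}

{s1, s2, s3, s4, s5, s6}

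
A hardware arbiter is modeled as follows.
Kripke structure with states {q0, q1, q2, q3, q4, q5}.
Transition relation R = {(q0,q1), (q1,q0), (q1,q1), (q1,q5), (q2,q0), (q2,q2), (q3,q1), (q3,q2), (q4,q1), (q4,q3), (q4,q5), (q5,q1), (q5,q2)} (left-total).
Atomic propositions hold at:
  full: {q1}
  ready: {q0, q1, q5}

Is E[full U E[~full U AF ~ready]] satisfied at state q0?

Sat(~full) = {q0, q2, q3, q4, q5}
Sat(~ready) = {q2, q3, q4}
AF ~ready: least fixpoint, start Z0 = {q2, q3, q4}, add states with every successor in Z. Already a fixed point.
Sat(AF ~ready) = {q2, q3, q4}
E[~full U AF ~ready]: least fixpoint, start Z0 = Sat(AF ~ready) = {q2, q3, q4}, add states in Sat(~full) with some successor in Z. Z1 = {q2, q3, q4, q5}; fixed.
Sat(E[~full U AF ~ready]) = {q2, q3, q4, q5}
E[full U E[~full U AF ~ready]]: least fixpoint, start Z0 = Sat(E[~full U AF ~ready]) = {q2, q3, q4, q5}, add states in Sat(full) with some successor in Z. Z1 = {q1, q2, q3, q4, q5}; fixed.
Sat(E[full U E[~full U AF ~ready]]) = {q1, q2, q3, q4, q5}
q0 ∉ Sat(E[full U E[~full U AF ~ready]]) = {q1, q2, q3, q4, q5}, so the formula does not hold at q0.

No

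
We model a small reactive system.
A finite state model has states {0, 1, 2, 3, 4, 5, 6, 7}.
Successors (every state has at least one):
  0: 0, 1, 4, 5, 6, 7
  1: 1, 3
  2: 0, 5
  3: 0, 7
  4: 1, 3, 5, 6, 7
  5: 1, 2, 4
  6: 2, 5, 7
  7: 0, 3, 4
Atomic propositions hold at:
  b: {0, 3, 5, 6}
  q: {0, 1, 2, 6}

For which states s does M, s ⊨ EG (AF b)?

AF b: least fixpoint, start Z0 = {0, 3, 5, 6}, add states with every successor in Z. Z1 = {0, 2, 3, 5, 6}; fixed.
Sat(AF b) = {0, 2, 3, 5, 6}
EG (AF b): greatest fixpoint, start Z0 = {0, 2, 3, 5, 6}, keep only states in Sat with some successor in Z. Already a fixed point.
Sat(EG (AF b)) = {0, 2, 3, 5, 6}

{0, 2, 3, 5, 6}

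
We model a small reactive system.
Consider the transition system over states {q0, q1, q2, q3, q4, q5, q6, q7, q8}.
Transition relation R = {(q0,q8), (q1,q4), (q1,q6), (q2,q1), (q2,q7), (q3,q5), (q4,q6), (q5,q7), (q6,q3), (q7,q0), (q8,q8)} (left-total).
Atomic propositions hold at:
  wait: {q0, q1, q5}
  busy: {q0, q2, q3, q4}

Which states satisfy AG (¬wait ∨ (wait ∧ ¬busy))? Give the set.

{q8}

Sat(¬wait) = {q2, q3, q4, q6, q7, q8}
Sat(¬busy) = {q1, q5, q6, q7, q8}
Sat(wait ∧ ¬busy) = {q1, q5}
Sat(¬wait ∨ (wait ∧ ¬busy)) = {q1, q2, q3, q4, q5, q6, q7, q8}
AG (¬wait ∨ (wait ∧ ¬busy)): greatest fixpoint, start Z0 = {q1, q2, q3, q4, q5, q6, q7, q8}, keep only states in Sat with every successor in Z. Z1 = {q1, q2, q3, q4, q5, q6, q8}; Z2 = {q1, q3, q4, q6, q8}; Z3 = {q1, q4, q6, q8}; Z4 = {q1, q4, q8}; Z5 = {q8}; fixed.
Sat(AG (¬wait ∨ (wait ∧ ¬busy))) = {q8}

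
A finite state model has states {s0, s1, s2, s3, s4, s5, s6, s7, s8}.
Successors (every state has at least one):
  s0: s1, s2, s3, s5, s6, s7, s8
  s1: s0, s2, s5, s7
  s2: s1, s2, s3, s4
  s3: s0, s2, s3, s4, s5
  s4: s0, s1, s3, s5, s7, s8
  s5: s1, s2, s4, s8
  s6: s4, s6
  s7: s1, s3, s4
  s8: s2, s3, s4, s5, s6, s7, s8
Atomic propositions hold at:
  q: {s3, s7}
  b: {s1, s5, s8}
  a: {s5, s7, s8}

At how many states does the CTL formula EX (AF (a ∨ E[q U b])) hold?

E[q U b]: least fixpoint, start Z0 = Sat(b) = {s1, s5, s8}, add states in Sat(q) with some successor in Z. Z1 = {s1, s3, s5, s7, s8}; fixed.
Sat(E[q U b]) = {s1, s3, s5, s7, s8}
Sat(a ∨ E[q U b]) = {s1, s3, s5, s7, s8}
AF (a ∨ E[q U b]): least fixpoint, start Z0 = {s1, s3, s5, s7, s8}, add states with every successor in Z. Already a fixed point.
Sat(AF (a ∨ E[q U b])) = {s1, s3, s5, s7, s8}
Sat(EX (AF (a ∨ E[q U b]))) = {s : some successor in {s1, s3, s5, s7, s8}} = {s0, s1, s2, s3, s4, s5, s7, s8}
|Sat(EX (AF (a ∨ E[q U b])))| = |{s0, s1, s2, s3, s4, s5, s7, s8}| = 8.

8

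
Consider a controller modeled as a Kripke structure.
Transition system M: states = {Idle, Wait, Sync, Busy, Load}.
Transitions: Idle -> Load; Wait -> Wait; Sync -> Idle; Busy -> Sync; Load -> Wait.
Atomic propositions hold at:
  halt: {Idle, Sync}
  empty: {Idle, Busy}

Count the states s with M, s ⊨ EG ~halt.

2

Sat(~halt) = {Wait, Busy, Load}
EG ~halt: greatest fixpoint, start Z0 = {Wait, Busy, Load}, keep only states in Sat with some successor in Z. Z1 = {Wait, Load}; fixed.
Sat(EG ~halt) = {Wait, Load}
|Sat(EG ~halt)| = |{Wait, Load}| = 2.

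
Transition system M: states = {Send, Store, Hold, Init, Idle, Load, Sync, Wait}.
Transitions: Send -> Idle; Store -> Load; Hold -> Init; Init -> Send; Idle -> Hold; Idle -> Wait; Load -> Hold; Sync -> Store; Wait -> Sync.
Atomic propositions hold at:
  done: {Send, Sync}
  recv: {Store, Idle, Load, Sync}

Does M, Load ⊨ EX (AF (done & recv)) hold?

No

Sat(done & recv) = {Sync}
AF (done & recv): least fixpoint, start Z0 = {Sync}, add states with every successor in Z. Z1 = {Sync, Wait}; fixed.
Sat(AF (done & recv)) = {Sync, Wait}
Sat(EX (AF (done & recv))) = {s : some successor in {Sync, Wait}} = {Idle, Wait}
Load ∉ Sat(EX (AF (done & recv))) = {Idle, Wait}, so the formula does not hold at Load.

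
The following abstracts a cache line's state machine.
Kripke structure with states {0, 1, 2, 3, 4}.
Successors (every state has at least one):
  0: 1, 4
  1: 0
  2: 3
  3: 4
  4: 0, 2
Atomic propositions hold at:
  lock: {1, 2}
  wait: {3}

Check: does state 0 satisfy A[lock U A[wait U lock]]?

A[wait U lock]: least fixpoint, start Z0 = Sat(lock) = {1, 2}, add states in Sat(wait) with every successor in Z. Already a fixed point.
Sat(A[wait U lock]) = {1, 2}
A[lock U A[wait U lock]]: least fixpoint, start Z0 = Sat(A[wait U lock]) = {1, 2}, add states in Sat(lock) with every successor in Z. Already a fixed point.
Sat(A[lock U A[wait U lock]]) = {1, 2}
0 ∉ Sat(A[lock U A[wait U lock]]) = {1, 2}, so the formula does not hold at 0.

No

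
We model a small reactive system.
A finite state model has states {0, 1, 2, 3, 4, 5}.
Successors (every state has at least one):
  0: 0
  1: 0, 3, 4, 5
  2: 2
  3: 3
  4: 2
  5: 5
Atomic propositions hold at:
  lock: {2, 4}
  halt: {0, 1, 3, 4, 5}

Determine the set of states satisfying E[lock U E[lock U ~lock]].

Sat(~lock) = {0, 1, 3, 5}
E[lock U ~lock]: least fixpoint, start Z0 = Sat(~lock) = {0, 1, 3, 5}, add states in Sat(lock) with some successor in Z. Already a fixed point.
Sat(E[lock U ~lock]) = {0, 1, 3, 5}
E[lock U E[lock U ~lock]]: least fixpoint, start Z0 = Sat(E[lock U ~lock]) = {0, 1, 3, 5}, add states in Sat(lock) with some successor in Z. Already a fixed point.
Sat(E[lock U E[lock U ~lock]]) = {0, 1, 3, 5}

{0, 1, 3, 5}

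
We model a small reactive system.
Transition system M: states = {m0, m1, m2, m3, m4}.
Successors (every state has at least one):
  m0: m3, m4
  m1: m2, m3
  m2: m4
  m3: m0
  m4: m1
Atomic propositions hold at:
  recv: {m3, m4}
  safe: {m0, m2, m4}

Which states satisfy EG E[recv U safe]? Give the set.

{m0, m3}

E[recv U safe]: least fixpoint, start Z0 = Sat(safe) = {m0, m2, m4}, add states in Sat(recv) with some successor in Z. Z1 = {m0, m2, m3, m4}; fixed.
Sat(E[recv U safe]) = {m0, m2, m3, m4}
EG E[recv U safe]: greatest fixpoint, start Z0 = {m0, m2, m3, m4}, keep only states in Sat with some successor in Z. Z1 = {m0, m2, m3}; Z2 = {m0, m3}; fixed.
Sat(EG E[recv U safe]) = {m0, m3}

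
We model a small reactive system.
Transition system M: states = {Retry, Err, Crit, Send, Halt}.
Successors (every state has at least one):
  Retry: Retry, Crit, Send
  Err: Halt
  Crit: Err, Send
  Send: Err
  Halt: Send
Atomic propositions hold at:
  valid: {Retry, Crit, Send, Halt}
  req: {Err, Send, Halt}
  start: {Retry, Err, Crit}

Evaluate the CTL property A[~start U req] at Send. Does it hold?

Yes

Sat(~start) = {Send, Halt}
A[~start U req]: least fixpoint, start Z0 = Sat(req) = {Err, Send, Halt}, add states in Sat(~start) with every successor in Z. Already a fixed point.
Sat(A[~start U req]) = {Err, Send, Halt}
Send ∈ Sat(A[~start U req]) = {Err, Send, Halt}, so the formula holds at Send.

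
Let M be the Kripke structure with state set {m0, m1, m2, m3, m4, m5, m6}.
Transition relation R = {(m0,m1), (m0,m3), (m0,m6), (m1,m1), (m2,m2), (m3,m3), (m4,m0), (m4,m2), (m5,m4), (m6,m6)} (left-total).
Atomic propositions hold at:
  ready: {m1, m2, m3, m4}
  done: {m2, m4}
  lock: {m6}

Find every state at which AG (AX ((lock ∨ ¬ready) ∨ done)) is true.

{m2, m6}

Sat(¬ready) = {m0, m5, m6}
Sat(lock ∨ ¬ready) = {m0, m5, m6}
Sat((lock ∨ ¬ready) ∨ done) = {m0, m2, m4, m5, m6}
Sat(AX ((lock ∨ ¬ready) ∨ done)) = {s : every successor in {m0, m2, m4, m5, m6}} = {m2, m4, m5, m6}
AG (AX ((lock ∨ ¬ready) ∨ done)): greatest fixpoint, start Z0 = {m2, m4, m5, m6}, keep only states in Sat with every successor in Z. Z1 = {m2, m5, m6}; Z2 = {m2, m6}; fixed.
Sat(AG (AX ((lock ∨ ¬ready) ∨ done))) = {m2, m6}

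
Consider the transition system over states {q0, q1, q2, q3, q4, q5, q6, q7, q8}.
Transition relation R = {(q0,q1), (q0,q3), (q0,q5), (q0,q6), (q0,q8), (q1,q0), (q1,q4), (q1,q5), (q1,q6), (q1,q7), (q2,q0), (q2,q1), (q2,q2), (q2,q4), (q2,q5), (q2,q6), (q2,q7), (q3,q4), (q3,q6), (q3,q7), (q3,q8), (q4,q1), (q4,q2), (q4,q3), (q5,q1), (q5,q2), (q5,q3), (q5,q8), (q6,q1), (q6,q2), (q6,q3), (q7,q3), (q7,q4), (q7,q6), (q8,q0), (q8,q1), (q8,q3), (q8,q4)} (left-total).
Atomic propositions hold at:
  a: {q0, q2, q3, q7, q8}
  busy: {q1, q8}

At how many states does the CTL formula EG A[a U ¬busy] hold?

Sat(¬busy) = {q0, q2, q3, q4, q5, q6, q7}
A[a U ¬busy]: least fixpoint, start Z0 = Sat(¬busy) = {q0, q2, q3, q4, q5, q6, q7}, add states in Sat(a) with every successor in Z. Already a fixed point.
Sat(A[a U ¬busy]) = {q0, q2, q3, q4, q5, q6, q7}
EG A[a U ¬busy]: greatest fixpoint, start Z0 = {q0, q2, q3, q4, q5, q6, q7}, keep only states in Sat with some successor in Z. Already a fixed point.
Sat(EG A[a U ¬busy]) = {q0, q2, q3, q4, q5, q6, q7}
|Sat(EG A[a U ¬busy])| = |{q0, q2, q3, q4, q5, q6, q7}| = 7.

7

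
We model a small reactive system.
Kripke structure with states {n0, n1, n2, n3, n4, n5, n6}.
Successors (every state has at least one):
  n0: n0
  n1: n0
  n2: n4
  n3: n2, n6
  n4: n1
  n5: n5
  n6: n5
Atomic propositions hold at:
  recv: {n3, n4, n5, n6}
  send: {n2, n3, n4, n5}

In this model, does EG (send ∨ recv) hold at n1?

Sat(send ∨ recv) = {n2, n3, n4, n5, n6}
EG (send ∨ recv): greatest fixpoint, start Z0 = {n2, n3, n4, n5, n6}, keep only states in Sat with some successor in Z. Z1 = {n2, n3, n5, n6}; Z2 = {n3, n5, n6}; fixed.
Sat(EG (send ∨ recv)) = {n3, n5, n6}
n1 ∉ Sat(EG (send ∨ recv)) = {n3, n5, n6}, so the formula does not hold at n1.

No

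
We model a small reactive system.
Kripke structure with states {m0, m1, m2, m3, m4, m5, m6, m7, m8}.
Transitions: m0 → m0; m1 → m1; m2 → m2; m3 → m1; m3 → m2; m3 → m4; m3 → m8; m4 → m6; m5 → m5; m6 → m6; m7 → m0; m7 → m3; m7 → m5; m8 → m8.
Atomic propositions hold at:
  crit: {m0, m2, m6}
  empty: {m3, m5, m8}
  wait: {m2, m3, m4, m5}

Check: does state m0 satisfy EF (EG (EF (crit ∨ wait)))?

Yes

Sat(crit ∨ wait) = {m0, m2, m3, m4, m5, m6}
EF (crit ∨ wait): least fixpoint, start Z0 = {m0, m2, m3, m4, m5, m6}, add states with some successor in Z. Z1 = {m0, m2, m3, m4, m5, m6, m7}; fixed.
Sat(EF (crit ∨ wait)) = {m0, m2, m3, m4, m5, m6, m7}
EG (EF (crit ∨ wait)): greatest fixpoint, start Z0 = {m0, m2, m3, m4, m5, m6, m7}, keep only states in Sat with some successor in Z. Already a fixed point.
Sat(EG (EF (crit ∨ wait))) = {m0, m2, m3, m4, m5, m6, m7}
EF (EG (EF (crit ∨ wait))): least fixpoint, start Z0 = {m0, m2, m3, m4, m5, m6, m7}, add states with some successor in Z. Already a fixed point.
Sat(EF (EG (EF (crit ∨ wait)))) = {m0, m2, m3, m4, m5, m6, m7}
m0 ∈ Sat(EF (EG (EF (crit ∨ wait)))) = {m0, m2, m3, m4, m5, m6, m7}, so the formula holds at m0.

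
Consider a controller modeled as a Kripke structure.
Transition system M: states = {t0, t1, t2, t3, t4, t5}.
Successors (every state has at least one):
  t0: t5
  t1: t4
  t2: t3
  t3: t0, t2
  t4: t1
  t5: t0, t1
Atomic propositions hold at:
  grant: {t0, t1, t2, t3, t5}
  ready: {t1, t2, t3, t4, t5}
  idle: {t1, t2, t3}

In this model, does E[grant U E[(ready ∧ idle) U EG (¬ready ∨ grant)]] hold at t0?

Yes

Sat(ready ∧ idle) = {t1, t2, t3}
Sat(¬ready) = {t0}
Sat(¬ready ∨ grant) = {t0, t1, t2, t3, t5}
EG (¬ready ∨ grant): greatest fixpoint, start Z0 = {t0, t1, t2, t3, t5}, keep only states in Sat with some successor in Z. Z1 = {t0, t2, t3, t5}; fixed.
Sat(EG (¬ready ∨ grant)) = {t0, t2, t3, t5}
E[(ready ∧ idle) U EG (¬ready ∨ grant)]: least fixpoint, start Z0 = Sat(EG (¬ready ∨ grant)) = {t0, t2, t3, t5}, add states in Sat(ready ∧ idle) with some successor in Z. Already a fixed point.
Sat(E[(ready ∧ idle) U EG (¬ready ∨ grant)]) = {t0, t2, t3, t5}
E[grant U E[(ready ∧ idle) U EG (¬ready ∨ grant)]]: least fixpoint, start Z0 = Sat(E[(ready ∧ idle) U EG (¬ready ∨ grant)]) = {t0, t2, t3, t5}, add states in Sat(grant) with some successor in Z. Already a fixed point.
Sat(E[grant U E[(ready ∧ idle) U EG (¬ready ∨ grant)]]) = {t0, t2, t3, t5}
t0 ∈ Sat(E[grant U E[(ready ∧ idle) U EG (¬ready ∨ grant)]]) = {t0, t2, t3, t5}, so the formula holds at t0.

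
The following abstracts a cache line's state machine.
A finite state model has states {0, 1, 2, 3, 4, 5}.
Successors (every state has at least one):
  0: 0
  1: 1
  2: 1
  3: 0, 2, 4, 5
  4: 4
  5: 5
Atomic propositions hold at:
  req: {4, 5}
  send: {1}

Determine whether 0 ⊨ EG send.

No

EG send: greatest fixpoint, start Z0 = {1}, keep only states in Sat with some successor in Z. Already a fixed point.
Sat(EG send) = {1}
0 ∉ Sat(EG send) = {1}, so the formula does not hold at 0.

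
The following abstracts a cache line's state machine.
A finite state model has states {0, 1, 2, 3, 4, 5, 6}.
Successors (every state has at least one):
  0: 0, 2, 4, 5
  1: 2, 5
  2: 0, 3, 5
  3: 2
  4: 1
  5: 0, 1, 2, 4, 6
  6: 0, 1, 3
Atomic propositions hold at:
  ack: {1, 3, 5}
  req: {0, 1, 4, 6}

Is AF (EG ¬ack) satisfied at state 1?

Sat(¬ack) = {0, 2, 4, 6}
EG ¬ack: greatest fixpoint, start Z0 = {0, 2, 4, 6}, keep only states in Sat with some successor in Z. Z1 = {0, 2, 6}; fixed.
Sat(EG ¬ack) = {0, 2, 6}
AF (EG ¬ack): least fixpoint, start Z0 = {0, 2, 6}, add states with every successor in Z. Z1 = {0, 2, 3, 6}; fixed.
Sat(AF (EG ¬ack)) = {0, 2, 3, 6}
1 ∉ Sat(AF (EG ¬ack)) = {0, 2, 3, 6}, so the formula does not hold at 1.

No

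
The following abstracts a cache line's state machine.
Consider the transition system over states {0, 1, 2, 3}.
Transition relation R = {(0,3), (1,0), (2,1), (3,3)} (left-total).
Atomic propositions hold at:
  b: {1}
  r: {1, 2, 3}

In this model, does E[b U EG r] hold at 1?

No

EG r: greatest fixpoint, start Z0 = {1, 2, 3}, keep only states in Sat with some successor in Z. Z1 = {2, 3}; Z2 = {3}; fixed.
Sat(EG r) = {3}
E[b U EG r]: least fixpoint, start Z0 = Sat(EG r) = {3}, add states in Sat(b) with some successor in Z. Already a fixed point.
Sat(E[b U EG r]) = {3}
1 ∉ Sat(E[b U EG r]) = {3}, so the formula does not hold at 1.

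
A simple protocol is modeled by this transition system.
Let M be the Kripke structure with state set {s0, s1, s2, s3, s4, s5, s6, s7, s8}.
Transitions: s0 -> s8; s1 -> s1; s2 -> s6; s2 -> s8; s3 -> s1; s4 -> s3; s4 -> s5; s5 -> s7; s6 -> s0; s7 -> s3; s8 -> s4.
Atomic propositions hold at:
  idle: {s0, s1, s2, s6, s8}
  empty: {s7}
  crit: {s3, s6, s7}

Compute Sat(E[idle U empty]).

{s7}

E[idle U empty]: least fixpoint, start Z0 = Sat(empty) = {s7}, add states in Sat(idle) with some successor in Z. Already a fixed point.
Sat(E[idle U empty]) = {s7}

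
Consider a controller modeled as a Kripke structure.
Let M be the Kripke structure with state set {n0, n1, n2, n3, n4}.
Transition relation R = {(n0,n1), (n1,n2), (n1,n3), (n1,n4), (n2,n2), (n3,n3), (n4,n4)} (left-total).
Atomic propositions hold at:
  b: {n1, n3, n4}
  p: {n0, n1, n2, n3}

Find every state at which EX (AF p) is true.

AF p: least fixpoint, start Z0 = {n0, n1, n2, n3}, add states with every successor in Z. Already a fixed point.
Sat(AF p) = {n0, n1, n2, n3}
Sat(EX (AF p)) = {s : some successor in {n0, n1, n2, n3}} = {n0, n1, n2, n3}

{n0, n1, n2, n3}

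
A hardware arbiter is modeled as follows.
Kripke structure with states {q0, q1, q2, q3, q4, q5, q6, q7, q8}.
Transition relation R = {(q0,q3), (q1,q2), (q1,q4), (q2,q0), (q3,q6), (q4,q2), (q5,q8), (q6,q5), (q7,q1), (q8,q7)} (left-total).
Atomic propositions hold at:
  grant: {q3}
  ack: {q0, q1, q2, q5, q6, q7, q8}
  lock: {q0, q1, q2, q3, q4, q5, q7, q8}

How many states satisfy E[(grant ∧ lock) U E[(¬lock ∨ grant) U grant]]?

Sat(grant ∧ lock) = {q3}
Sat(¬lock) = {q6}
Sat(¬lock ∨ grant) = {q3, q6}
E[(¬lock ∨ grant) U grant]: least fixpoint, start Z0 = Sat(grant) = {q3}, add states in Sat(¬lock ∨ grant) with some successor in Z. Already a fixed point.
Sat(E[(¬lock ∨ grant) U grant]) = {q3}
E[(grant ∧ lock) U E[(¬lock ∨ grant) U grant]]: least fixpoint, start Z0 = Sat(E[(¬lock ∨ grant) U grant]) = {q3}, add states in Sat(grant ∧ lock) with some successor in Z. Already a fixed point.
Sat(E[(grant ∧ lock) U E[(¬lock ∨ grant) U grant]]) = {q3}
|Sat(E[(grant ∧ lock) U E[(¬lock ∨ grant) U grant]])| = |{q3}| = 1.

1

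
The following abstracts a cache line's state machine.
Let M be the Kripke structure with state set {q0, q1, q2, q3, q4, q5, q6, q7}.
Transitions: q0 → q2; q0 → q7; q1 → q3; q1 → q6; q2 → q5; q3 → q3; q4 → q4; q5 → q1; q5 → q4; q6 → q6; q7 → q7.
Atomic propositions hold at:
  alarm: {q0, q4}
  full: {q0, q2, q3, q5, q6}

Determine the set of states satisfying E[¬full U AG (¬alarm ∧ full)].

Sat(¬full) = {q1, q4, q7}
Sat(¬alarm) = {q1, q2, q3, q5, q6, q7}
Sat(¬alarm ∧ full) = {q2, q3, q5, q6}
AG (¬alarm ∧ full): greatest fixpoint, start Z0 = {q2, q3, q5, q6}, keep only states in Sat with every successor in Z. Z1 = {q2, q3, q6}; Z2 = {q3, q6}; fixed.
Sat(AG (¬alarm ∧ full)) = {q3, q6}
E[¬full U AG (¬alarm ∧ full)]: least fixpoint, start Z0 = Sat(AG (¬alarm ∧ full)) = {q3, q6}, add states in Sat(¬full) with some successor in Z. Z1 = {q1, q3, q6}; fixed.
Sat(E[¬full U AG (¬alarm ∧ full)]) = {q1, q3, q6}

{q1, q3, q6}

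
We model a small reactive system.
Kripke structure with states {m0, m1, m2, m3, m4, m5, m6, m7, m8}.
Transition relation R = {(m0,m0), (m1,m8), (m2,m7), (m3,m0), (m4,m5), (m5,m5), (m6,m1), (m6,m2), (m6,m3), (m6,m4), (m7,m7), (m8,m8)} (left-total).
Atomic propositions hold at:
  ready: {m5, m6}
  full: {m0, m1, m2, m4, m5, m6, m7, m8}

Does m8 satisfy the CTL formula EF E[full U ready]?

E[full U ready]: least fixpoint, start Z0 = Sat(ready) = {m5, m6}, add states in Sat(full) with some successor in Z. Z1 = {m4, m5, m6}; fixed.
Sat(E[full U ready]) = {m4, m5, m6}
EF E[full U ready]: least fixpoint, start Z0 = {m4, m5, m6}, add states with some successor in Z. Already a fixed point.
Sat(EF E[full U ready]) = {m4, m5, m6}
m8 ∉ Sat(EF E[full U ready]) = {m4, m5, m6}, so the formula does not hold at m8.

No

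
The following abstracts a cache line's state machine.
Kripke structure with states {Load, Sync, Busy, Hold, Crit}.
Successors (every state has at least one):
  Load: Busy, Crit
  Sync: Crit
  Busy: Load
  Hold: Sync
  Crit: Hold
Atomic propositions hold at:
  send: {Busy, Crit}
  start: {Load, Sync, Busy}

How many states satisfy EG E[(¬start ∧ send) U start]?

Sat(¬start) = {Hold, Crit}
Sat(¬start ∧ send) = {Crit}
E[(¬start ∧ send) U start]: least fixpoint, start Z0 = Sat(start) = {Load, Sync, Busy}, add states in Sat(¬start ∧ send) with some successor in Z. Already a fixed point.
Sat(E[(¬start ∧ send) U start]) = {Load, Sync, Busy}
EG E[(¬start ∧ send) U start]: greatest fixpoint, start Z0 = {Load, Sync, Busy}, keep only states in Sat with some successor in Z. Z1 = {Load, Busy}; fixed.
Sat(EG E[(¬start ∧ send) U start]) = {Load, Busy}
|Sat(EG E[(¬start ∧ send) U start])| = |{Load, Busy}| = 2.

2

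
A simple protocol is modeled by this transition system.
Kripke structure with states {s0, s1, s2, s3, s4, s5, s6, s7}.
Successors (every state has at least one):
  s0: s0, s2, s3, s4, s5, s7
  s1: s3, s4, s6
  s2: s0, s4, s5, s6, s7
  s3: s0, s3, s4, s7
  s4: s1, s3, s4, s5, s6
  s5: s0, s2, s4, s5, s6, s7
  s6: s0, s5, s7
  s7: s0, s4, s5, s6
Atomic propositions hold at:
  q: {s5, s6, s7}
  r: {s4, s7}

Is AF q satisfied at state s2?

AF q: least fixpoint, start Z0 = {s5, s6, s7}, add states with every successor in Z. Already a fixed point.
Sat(AF q) = {s5, s6, s7}
s2 ∉ Sat(AF q) = {s5, s6, s7}, so the formula does not hold at s2.

No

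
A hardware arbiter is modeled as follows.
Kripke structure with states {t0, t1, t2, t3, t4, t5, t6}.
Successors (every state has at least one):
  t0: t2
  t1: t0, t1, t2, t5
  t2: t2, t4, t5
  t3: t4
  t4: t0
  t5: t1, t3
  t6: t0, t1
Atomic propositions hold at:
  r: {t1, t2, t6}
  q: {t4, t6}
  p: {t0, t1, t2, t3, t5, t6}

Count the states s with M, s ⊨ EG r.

3

EG r: greatest fixpoint, start Z0 = {t1, t2, t6}, keep only states in Sat with some successor in Z. Already a fixed point.
Sat(EG r) = {t1, t2, t6}
|Sat(EG r)| = |{t1, t2, t6}| = 3.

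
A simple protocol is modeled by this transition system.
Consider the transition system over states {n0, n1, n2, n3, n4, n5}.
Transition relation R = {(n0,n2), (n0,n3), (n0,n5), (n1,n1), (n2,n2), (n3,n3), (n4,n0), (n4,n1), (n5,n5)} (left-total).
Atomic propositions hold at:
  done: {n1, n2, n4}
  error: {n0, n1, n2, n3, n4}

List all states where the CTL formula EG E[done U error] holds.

{n0, n1, n2, n3, n4}

E[done U error]: least fixpoint, start Z0 = Sat(error) = {n0, n1, n2, n3, n4}, add states in Sat(done) with some successor in Z. Already a fixed point.
Sat(E[done U error]) = {n0, n1, n2, n3, n4}
EG E[done U error]: greatest fixpoint, start Z0 = {n0, n1, n2, n3, n4}, keep only states in Sat with some successor in Z. Already a fixed point.
Sat(EG E[done U error]) = {n0, n1, n2, n3, n4}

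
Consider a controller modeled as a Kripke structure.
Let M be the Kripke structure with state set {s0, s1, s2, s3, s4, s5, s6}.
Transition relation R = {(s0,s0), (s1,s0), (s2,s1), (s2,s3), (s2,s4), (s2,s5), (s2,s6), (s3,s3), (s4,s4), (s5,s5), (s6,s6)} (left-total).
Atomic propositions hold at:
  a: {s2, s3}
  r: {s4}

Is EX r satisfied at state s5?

Sat(EX r) = {s : some successor in {s4}} = {s2, s4}
s5 ∉ Sat(EX r) = {s2, s4}, so the formula does not hold at s5.

No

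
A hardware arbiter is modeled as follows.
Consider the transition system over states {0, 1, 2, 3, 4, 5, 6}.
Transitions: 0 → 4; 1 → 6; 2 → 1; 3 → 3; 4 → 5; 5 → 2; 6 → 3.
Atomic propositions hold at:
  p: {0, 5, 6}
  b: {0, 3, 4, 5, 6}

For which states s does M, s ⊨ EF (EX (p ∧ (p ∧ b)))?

{0, 1, 2, 4, 5}

Sat(p ∧ b) = {0, 5, 6}
Sat(p ∧ (p ∧ b)) = {0, 5, 6}
Sat(EX (p ∧ (p ∧ b))) = {s : some successor in {0, 5, 6}} = {1, 4}
EF (EX (p ∧ (p ∧ b))): least fixpoint, start Z0 = {1, 4}, add states with some successor in Z. Z1 = {0, 1, 2, 4}; Z2 = {0, 1, 2, 4, 5}; fixed.
Sat(EF (EX (p ∧ (p ∧ b)))) = {0, 1, 2, 4, 5}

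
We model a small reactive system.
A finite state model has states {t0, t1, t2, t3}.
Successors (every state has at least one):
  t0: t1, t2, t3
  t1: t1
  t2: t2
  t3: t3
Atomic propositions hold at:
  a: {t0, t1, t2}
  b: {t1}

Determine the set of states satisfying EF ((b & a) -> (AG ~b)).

{t0, t2, t3}

Sat(b & a) = {t1}
Sat(~b) = {t0, t2, t3}
AG ~b: greatest fixpoint, start Z0 = {t0, t2, t3}, keep only states in Sat with every successor in Z. Z1 = {t2, t3}; fixed.
Sat(AG ~b) = {t2, t3}
Sat((b & a) -> (AG ~b)) = {t0, t2, t3}
EF ((b & a) -> (AG ~b)): least fixpoint, start Z0 = {t0, t2, t3}, add states with some successor in Z. Already a fixed point.
Sat(EF ((b & a) -> (AG ~b))) = {t0, t2, t3}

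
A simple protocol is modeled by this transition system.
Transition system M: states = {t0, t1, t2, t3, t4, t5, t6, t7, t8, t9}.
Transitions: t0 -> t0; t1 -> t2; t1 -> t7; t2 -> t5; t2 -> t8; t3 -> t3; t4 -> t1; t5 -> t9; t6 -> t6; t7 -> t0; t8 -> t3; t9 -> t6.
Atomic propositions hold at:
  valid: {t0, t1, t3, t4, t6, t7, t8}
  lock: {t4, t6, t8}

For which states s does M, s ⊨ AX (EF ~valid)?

Sat(~valid) = {t2, t5, t9}
EF ~valid: least fixpoint, start Z0 = {t2, t5, t9}, add states with some successor in Z. Z1 = {t1, t2, t5, t9}; Z2 = {t1, t2, t4, t5, t9}; fixed.
Sat(EF ~valid) = {t1, t2, t4, t5, t9}
Sat(AX (EF ~valid)) = {s : every successor in {t1, t2, t4, t5, t9}} = {t4, t5}

{t4, t5}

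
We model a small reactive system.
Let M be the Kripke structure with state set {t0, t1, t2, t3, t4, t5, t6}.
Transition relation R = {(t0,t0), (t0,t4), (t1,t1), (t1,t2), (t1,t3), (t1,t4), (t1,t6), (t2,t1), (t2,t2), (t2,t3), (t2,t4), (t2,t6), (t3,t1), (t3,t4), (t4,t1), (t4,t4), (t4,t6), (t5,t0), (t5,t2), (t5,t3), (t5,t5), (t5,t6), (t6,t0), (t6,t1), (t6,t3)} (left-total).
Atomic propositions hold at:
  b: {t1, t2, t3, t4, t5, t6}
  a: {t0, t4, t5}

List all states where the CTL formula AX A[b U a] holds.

A[b U a]: least fixpoint, start Z0 = Sat(a) = {t0, t4, t5}, add states in Sat(b) with every successor in Z. Already a fixed point.
Sat(A[b U a]) = {t0, t4, t5}
Sat(AX A[b U a]) = {s : every successor in {t0, t4, t5}} = {t0}

{t0}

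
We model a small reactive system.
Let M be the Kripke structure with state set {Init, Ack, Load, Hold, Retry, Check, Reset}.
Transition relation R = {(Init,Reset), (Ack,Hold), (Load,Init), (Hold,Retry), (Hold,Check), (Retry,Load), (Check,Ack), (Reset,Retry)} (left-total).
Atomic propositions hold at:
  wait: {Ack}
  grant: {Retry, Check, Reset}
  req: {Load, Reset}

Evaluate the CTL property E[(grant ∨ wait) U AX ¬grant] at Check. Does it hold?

Sat(grant ∨ wait) = {Ack, Retry, Check, Reset}
Sat(¬grant) = {Init, Ack, Load, Hold}
Sat(AX ¬grant) = {s : every successor in {Init, Ack, Load, Hold}} = {Ack, Load, Retry, Check}
E[(grant ∨ wait) U AX ¬grant]: least fixpoint, start Z0 = Sat(AX ¬grant) = {Ack, Load, Retry, Check}, add states in Sat(grant ∨ wait) with some successor in Z. Z1 = {Ack, Load, Retry, Check, Reset}; fixed.
Sat(E[(grant ∨ wait) U AX ¬grant]) = {Ack, Load, Retry, Check, Reset}
Check ∈ Sat(E[(grant ∨ wait) U AX ¬grant]) = {Ack, Load, Retry, Check, Reset}, so the formula holds at Check.

Yes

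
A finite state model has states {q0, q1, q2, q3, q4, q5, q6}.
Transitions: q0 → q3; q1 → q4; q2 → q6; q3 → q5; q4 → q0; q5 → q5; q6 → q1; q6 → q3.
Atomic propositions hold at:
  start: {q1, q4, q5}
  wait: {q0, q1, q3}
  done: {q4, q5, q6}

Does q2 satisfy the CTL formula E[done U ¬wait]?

Sat(¬wait) = {q2, q4, q5, q6}
E[done U ¬wait]: least fixpoint, start Z0 = Sat(¬wait) = {q2, q4, q5, q6}, add states in Sat(done) with some successor in Z. Already a fixed point.
Sat(E[done U ¬wait]) = {q2, q4, q5, q6}
q2 ∈ Sat(E[done U ¬wait]) = {q2, q4, q5, q6}, so the formula holds at q2.

Yes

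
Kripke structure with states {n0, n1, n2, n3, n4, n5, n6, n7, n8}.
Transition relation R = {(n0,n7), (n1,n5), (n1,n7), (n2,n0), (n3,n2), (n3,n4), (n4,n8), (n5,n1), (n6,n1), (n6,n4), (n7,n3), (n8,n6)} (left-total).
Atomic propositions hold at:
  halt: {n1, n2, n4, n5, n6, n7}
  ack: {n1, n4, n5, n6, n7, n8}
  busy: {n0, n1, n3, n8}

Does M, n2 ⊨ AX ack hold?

No

Sat(AX ack) = {s : every successor in {n1, n4, n5, n6, n7, n8}} = {n0, n1, n4, n5, n6, n8}
n2 ∉ Sat(AX ack) = {n0, n1, n4, n5, n6, n8}, so the formula does not hold at n2.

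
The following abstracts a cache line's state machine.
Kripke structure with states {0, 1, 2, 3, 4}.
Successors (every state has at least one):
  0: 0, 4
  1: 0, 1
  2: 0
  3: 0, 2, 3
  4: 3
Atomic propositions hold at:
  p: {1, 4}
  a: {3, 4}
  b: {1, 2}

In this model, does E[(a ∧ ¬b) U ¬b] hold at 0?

Yes

Sat(¬b) = {0, 3, 4}
Sat(a ∧ ¬b) = {3, 4}
E[(a ∧ ¬b) U ¬b]: least fixpoint, start Z0 = Sat(¬b) = {0, 3, 4}, add states in Sat(a ∧ ¬b) with some successor in Z. Already a fixed point.
Sat(E[(a ∧ ¬b) U ¬b]) = {0, 3, 4}
0 ∈ Sat(E[(a ∧ ¬b) U ¬b]) = {0, 3, 4}, so the formula holds at 0.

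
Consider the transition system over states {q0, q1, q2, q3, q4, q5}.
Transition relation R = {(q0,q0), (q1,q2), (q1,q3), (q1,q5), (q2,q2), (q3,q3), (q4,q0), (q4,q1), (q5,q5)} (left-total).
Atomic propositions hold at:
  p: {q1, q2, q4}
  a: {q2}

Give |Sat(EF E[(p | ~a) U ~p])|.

Sat(~a) = {q0, q1, q3, q4, q5}
Sat(p | ~a) = {q0, q1, q2, q3, q4, q5}
Sat(~p) = {q0, q3, q5}
E[(p | ~a) U ~p]: least fixpoint, start Z0 = Sat(~p) = {q0, q3, q5}, add states in Sat(p | ~a) with some successor in Z. Z1 = {q0, q1, q3, q4, q5}; fixed.
Sat(E[(p | ~a) U ~p]) = {q0, q1, q3, q4, q5}
EF E[(p | ~a) U ~p]: least fixpoint, start Z0 = {q0, q1, q3, q4, q5}, add states with some successor in Z. Already a fixed point.
Sat(EF E[(p | ~a) U ~p]) = {q0, q1, q3, q4, q5}
|Sat(EF E[(p | ~a) U ~p])| = |{q0, q1, q3, q4, q5}| = 5.

5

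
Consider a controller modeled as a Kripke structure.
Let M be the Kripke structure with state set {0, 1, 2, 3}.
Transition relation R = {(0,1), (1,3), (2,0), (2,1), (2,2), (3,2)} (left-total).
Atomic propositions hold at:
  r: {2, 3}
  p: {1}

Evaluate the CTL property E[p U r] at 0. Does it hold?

E[p U r]: least fixpoint, start Z0 = Sat(r) = {2, 3}, add states in Sat(p) with some successor in Z. Z1 = {1, 2, 3}; fixed.
Sat(E[p U r]) = {1, 2, 3}
0 ∉ Sat(E[p U r]) = {1, 2, 3}, so the formula does not hold at 0.

No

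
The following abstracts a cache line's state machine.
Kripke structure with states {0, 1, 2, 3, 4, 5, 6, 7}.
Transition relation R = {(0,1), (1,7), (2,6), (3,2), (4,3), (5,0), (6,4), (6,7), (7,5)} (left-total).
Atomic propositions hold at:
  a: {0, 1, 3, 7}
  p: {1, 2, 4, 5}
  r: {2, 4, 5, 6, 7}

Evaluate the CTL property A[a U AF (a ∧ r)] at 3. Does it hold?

No

Sat(a ∧ r) = {7}
AF (a ∧ r): least fixpoint, start Z0 = {7}, add states with every successor in Z. Z1 = {1, 7}; Z2 = {0, 1, 7}; Z3 = {0, 1, 5, 7}; fixed.
Sat(AF (a ∧ r)) = {0, 1, 5, 7}
A[a U AF (a ∧ r)]: least fixpoint, start Z0 = Sat(AF (a ∧ r)) = {0, 1, 5, 7}, add states in Sat(a) with every successor in Z. Already a fixed point.
Sat(A[a U AF (a ∧ r)]) = {0, 1, 5, 7}
3 ∉ Sat(A[a U AF (a ∧ r)]) = {0, 1, 5, 7}, so the formula does not hold at 3.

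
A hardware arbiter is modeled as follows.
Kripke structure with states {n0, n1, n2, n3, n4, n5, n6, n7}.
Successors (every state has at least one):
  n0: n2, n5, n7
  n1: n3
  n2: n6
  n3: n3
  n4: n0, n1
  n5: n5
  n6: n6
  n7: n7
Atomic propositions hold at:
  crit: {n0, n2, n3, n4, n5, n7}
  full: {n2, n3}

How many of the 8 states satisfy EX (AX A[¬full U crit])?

6

Sat(¬full) = {n0, n1, n4, n5, n6, n7}
A[¬full U crit]: least fixpoint, start Z0 = Sat(crit) = {n0, n2, n3, n4, n5, n7}, add states in Sat(¬full) with every successor in Z. Z1 = {n0, n1, n2, n3, n4, n5, n7}; fixed.
Sat(A[¬full U crit]) = {n0, n1, n2, n3, n4, n5, n7}
Sat(AX A[¬full U crit]) = {s : every successor in {n0, n1, n2, n3, n4, n5, n7}} = {n0, n1, n3, n4, n5, n7}
Sat(EX (AX A[¬full U crit])) = {s : some successor in {n0, n1, n3, n4, n5, n7}} = {n0, n1, n3, n4, n5, n7}
|Sat(EX (AX A[¬full U crit]))| = |{n0, n1, n3, n4, n5, n7}| = 6.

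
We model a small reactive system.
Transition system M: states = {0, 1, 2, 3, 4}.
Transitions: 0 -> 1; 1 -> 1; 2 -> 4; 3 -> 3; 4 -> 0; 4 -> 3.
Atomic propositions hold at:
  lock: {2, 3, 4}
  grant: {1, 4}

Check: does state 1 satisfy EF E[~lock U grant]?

Yes

Sat(~lock) = {0, 1}
E[~lock U grant]: least fixpoint, start Z0 = Sat(grant) = {1, 4}, add states in Sat(~lock) with some successor in Z. Z1 = {0, 1, 4}; fixed.
Sat(E[~lock U grant]) = {0, 1, 4}
EF E[~lock U grant]: least fixpoint, start Z0 = {0, 1, 4}, add states with some successor in Z. Z1 = {0, 1, 2, 4}; fixed.
Sat(EF E[~lock U grant]) = {0, 1, 2, 4}
1 ∈ Sat(EF E[~lock U grant]) = {0, 1, 2, 4}, so the formula holds at 1.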